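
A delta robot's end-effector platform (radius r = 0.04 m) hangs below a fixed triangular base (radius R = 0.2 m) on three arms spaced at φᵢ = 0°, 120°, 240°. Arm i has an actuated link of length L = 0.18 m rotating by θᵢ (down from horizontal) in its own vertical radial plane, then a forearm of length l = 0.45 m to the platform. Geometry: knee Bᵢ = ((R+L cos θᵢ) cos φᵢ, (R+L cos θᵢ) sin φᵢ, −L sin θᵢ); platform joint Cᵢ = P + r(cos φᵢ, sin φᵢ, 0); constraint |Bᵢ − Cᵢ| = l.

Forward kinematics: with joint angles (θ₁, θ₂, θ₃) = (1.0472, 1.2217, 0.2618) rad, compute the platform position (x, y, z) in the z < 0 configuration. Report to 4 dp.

φ1=0.0°: virtual centre (0.2500, 0.0000, -0.1559), radius l
arm 2 at φ=120.0°: e+L cos θ2 = 0.2216;  O2 = (-0.1108, 0.1919, -0.1691)
φ3=240.0°: virtual centre (-0.1669, -0.2891, -0.0466), radius l
subtract pairs → two planes through P
plane₁₂: -0.7216x+0.3838y+-0.0265z = -0.0091
det = 0.7373;  x = -0.0068+0.0930z,  y = -0.0366+0.2439z
sphere 1 gives Az²+Bz+C=0 with A=1.0681, B=0.2462, C=-0.1109;  B²−4AC=0.5344;  roots -0.4574, 0.2270;  negative root z = -0.4574
x = -0.0494, y = -0.1481

(-0.0494, -0.1481, -0.4574)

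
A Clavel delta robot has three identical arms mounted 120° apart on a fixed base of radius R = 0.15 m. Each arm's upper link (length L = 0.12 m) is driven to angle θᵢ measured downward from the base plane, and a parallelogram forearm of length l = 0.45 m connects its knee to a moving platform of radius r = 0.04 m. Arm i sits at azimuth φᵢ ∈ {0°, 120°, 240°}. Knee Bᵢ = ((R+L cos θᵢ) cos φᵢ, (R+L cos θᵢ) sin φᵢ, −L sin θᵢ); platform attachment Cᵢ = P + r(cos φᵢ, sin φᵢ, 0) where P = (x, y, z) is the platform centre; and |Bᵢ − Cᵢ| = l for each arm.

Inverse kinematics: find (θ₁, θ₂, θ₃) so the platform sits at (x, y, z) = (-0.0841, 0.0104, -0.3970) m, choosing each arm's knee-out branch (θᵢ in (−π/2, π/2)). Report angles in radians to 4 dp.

rotate P by −φ1: (-0.0841, 0.0104, -0.3970)
  e−x'=0.1941;  (l²−L²−(e−x')²−y'²−z²)/2L = -0.0304
  √(A²+B²)=0.4419;  θ1 = -1.1161+1.6396 ≈ 0.5236
rotate P by −φ2: (0.0511, 0.0676, -0.3970)
  A=0.0589, B=-0.3970, C=(l²−L²−A²−y'²−z²)/(2L)=0.0935
  √(A²+B²)=0.4014;  θ2 = -1.4234+1.3356 ≈ -0.0878
arm 3 (φ=240.0°): x'=0.0330, y'=-0.0780
  A=0.0770, B=-0.3970, C=(l²−L²−A²−y'²−z²)/(2L)=0.0770
  √(A²+B²)=0.4044;  θ3 = -1.3793+1.3792 ≈ -0.0001

θ₁ = 0.5236, θ₂ = -0.0878, θ₃ = -0.0001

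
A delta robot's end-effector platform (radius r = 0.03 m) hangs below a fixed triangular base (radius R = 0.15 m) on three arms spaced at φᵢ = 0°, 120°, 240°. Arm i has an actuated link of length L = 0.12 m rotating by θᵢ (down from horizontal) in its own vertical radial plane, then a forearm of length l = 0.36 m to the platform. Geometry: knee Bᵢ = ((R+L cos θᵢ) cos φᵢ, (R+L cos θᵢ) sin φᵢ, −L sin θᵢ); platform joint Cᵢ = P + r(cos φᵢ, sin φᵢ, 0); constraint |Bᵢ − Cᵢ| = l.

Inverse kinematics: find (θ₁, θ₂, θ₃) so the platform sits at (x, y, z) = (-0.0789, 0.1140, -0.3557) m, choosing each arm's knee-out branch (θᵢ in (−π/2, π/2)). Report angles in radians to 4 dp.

θ₁ = 1.2216, θ₂ = 0.0872, θ₃ = 1.1343

φ1=0.0° → target in arm frame (-0.0789, 0.1140)
  A cos θ + B sin θ = C:  0.1989·cos θ + -0.3557·sin θ = -0.2662
  γ=atan2(-0.3557,0.1989)=-1.0609;  ψ=arccos(-0.6531)=2.2825;  θ1=γ+ψ≈1.2216
arm 2 (φ=120.0°): x'=0.1382, y'=0.0113
  e−x'=-0.0182;  (l²−L²−(e−x')²−y'²−z²)/2L = -0.0491
  γ=atan2(-0.3557,-0.0182)=-1.6219;  ψ=arccos(-0.1378)=1.7091;  θ2=γ+ψ≈0.0872
arm 3 (φ=240.0°): x'=-0.0593, y'=-0.1253
  e−x'=0.1793;  (l²−L²−(e−x')²−y'²−z²)/2L = -0.2465
  θ3 = atan2(B,A) + arccos(C/0.3983) = 1.1343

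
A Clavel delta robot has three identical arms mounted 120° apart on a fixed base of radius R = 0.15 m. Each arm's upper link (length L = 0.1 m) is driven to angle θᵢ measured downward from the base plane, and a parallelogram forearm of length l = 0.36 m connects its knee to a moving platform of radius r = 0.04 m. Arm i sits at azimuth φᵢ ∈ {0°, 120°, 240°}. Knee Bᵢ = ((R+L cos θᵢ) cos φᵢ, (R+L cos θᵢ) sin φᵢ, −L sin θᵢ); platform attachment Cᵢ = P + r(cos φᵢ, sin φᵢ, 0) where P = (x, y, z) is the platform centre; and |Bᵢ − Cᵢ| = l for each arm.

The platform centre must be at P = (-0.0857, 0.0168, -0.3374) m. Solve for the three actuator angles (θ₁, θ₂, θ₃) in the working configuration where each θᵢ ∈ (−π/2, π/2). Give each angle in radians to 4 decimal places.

θ₁ = 0.9598, θ₂ = 0.1742, θ₃ = 0.3493

rotate P by −φ1: (-0.0857, 0.0168, -0.3374)
  e−x'=0.1957;  (l²−L²−(e−x')²−y'²−z²)/2L = -0.1641
  √(A²+B²)=0.3900;  θ1 = -1.0452+2.0050 ≈ 0.9598
rotate P by −φ2: (0.0574, 0.0658, -0.3374)
  A=0.0526, B=-0.3374, C=(l²−L²−A²−y'²−z²)/(2L)=-0.0067
  √(A²+B²)=0.3415;  θ2 = -1.4161+1.5904 ≈ 0.1742
φ3=240.0° → target in arm frame (0.0283, -0.0826)
  e−x'=0.0817;  (l²−L²−(e−x')²−y'²−z²)/2L = -0.0387
  θ3 = atan2(B,A) + arccos(C/0.3472) = 0.3493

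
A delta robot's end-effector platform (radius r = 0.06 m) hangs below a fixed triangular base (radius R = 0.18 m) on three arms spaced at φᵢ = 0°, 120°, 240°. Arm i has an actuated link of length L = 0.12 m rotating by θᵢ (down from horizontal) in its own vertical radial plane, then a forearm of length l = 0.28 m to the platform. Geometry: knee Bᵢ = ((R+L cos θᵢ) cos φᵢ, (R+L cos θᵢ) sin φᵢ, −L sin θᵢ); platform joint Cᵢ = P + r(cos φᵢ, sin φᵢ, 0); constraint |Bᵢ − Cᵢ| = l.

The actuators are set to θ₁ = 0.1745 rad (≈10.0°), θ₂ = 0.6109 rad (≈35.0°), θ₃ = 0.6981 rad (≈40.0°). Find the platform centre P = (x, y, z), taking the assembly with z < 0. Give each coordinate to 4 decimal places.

φ1=0.0°: virtual centre (0.2382, 0.0000, -0.0208), radius l
centre 2 = (0.2183·cos120.0°, 0.2183·sin120.0°, -0.0688) = (-0.1091, 0.1890, -0.0688)
centre 3 = (0.2119·cos240.0°, 0.2119·sin240.0°, -0.0771) = (-0.1060, -0.1835, -0.0771)
eliminate P² terms by subtracting sphere 1 from 2 and 3
linear system: -0.6947x+0.3781y = -0.0048−-0.0960z; -0.6883x+-0.3671y = -0.0063−-0.1126z
Cramer: x(z) = 0.0080-0.1510z;  y(z) = 0.0021-0.0236z
into |P−centre ₁|² = l²: 1.0234z² + 0.1111z + -0.0250 = 0;  Δ = 0.1146;  z = -0.2197 or 0.1112 → z<0 root = -0.2197
x = 0.0412, y = 0.0073

(0.0412, 0.0073, -0.2197)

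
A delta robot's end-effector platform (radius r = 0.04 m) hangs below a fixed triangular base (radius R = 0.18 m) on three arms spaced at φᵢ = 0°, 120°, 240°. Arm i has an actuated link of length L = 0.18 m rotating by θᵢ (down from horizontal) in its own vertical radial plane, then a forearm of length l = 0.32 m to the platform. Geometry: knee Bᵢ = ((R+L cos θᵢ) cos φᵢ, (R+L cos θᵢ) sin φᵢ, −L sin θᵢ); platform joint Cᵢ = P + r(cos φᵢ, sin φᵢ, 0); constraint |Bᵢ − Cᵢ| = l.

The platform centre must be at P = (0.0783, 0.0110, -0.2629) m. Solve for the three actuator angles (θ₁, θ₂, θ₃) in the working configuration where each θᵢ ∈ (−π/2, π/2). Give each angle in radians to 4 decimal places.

rotate P by −φ1: (0.0783, 0.0110, -0.2629)
  A cos θ + B sin θ = C:  0.0617·cos θ + -0.2629·sin θ = -0.0085
  γ=atan2(-0.2629,0.0617)=-1.3403;  ψ=arccos(-0.0313)=1.6021;  θ1=γ+ψ≈0.2618
φ2=120.0° → target in arm frame (-0.0296, -0.0733)
  A=0.1696, B=-0.2629, C=(l²−L²−A²−y'²−z²)/(2L)=-0.0924
  θ2 = atan2(B,A) + arccos(C/0.3129) = 0.8728
rotate P by −φ3: (-0.0487, 0.0623, -0.2629)
  A cos θ + B sin θ = C:  0.1887·cos θ + -0.2629·sin θ = -0.1072
  γ=atan2(-0.2629,0.1887)=-0.9483;  ψ=arccos(-0.3313)=1.9085;  θ3=γ+ψ≈0.9602

θ₁ = 0.2618, θ₂ = 0.8728, θ₃ = 0.9602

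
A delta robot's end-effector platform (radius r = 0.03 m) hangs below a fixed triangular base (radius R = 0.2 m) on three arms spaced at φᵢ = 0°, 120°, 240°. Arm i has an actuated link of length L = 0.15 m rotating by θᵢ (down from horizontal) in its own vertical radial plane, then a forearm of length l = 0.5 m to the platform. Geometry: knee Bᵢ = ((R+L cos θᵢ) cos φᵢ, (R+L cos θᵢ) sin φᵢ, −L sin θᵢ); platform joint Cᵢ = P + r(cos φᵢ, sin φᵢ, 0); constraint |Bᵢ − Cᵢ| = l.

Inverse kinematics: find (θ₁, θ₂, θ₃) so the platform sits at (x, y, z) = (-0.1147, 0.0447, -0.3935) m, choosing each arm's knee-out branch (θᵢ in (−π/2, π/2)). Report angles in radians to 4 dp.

rotate P by −φ1: (-0.1147, 0.0447, -0.3935)
  A=0.2847, B=-0.3935, C=(l²−L²−A²−y'²−z²)/(2L)=-0.0346
  γ=atan2(-0.3935,0.2847)=-0.9445;  ψ=arccos(-0.0713)=1.6422;  θ1=γ+ψ≈0.6977
rotate P by −φ2: (0.0961, 0.0770, -0.3935)
  A=0.0739, B=-0.3935, C=(l²−L²−A²−y'²−z²)/(2L)=0.2042
  √(A²+B²)=0.4004;  θ2 = -1.3851+1.0356 ≈ -0.3495
φ3=240.0° → target in arm frame (0.0186, -0.1217)
  A=0.1514, B=-0.3935, C=(l²−L²−A²−y'²−z²)/(2L)=0.1165
  γ=atan2(-0.3935,0.1514)=-1.2036;  ψ=arccos(0.2763)=1.2909;  θ3=γ+ψ≈0.0873

θ₁ = 0.6977, θ₂ = -0.3495, θ₃ = 0.0873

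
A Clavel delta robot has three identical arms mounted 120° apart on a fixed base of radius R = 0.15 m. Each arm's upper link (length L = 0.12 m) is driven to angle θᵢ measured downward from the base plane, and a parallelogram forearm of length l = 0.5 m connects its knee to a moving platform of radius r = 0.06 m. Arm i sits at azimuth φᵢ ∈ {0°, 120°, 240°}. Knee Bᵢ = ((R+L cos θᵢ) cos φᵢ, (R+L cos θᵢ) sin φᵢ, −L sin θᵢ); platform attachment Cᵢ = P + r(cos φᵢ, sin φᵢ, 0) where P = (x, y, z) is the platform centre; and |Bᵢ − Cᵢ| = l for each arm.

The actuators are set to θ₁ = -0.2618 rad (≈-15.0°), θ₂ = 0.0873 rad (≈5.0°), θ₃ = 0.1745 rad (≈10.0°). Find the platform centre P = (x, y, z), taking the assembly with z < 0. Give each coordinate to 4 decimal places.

(0.0667, 0.0133, -0.4490)

arm 1 at φ=0.0°: (R−r)+L cos θ1 = 0.2059;  S1 = (0.2059, 0.0000, 0.0311)
S2 = (0.2095·cos120.0°, 0.2095·sin120.0°, -0.0105) = (-0.1048, 0.1815, -0.0105)
S3 = (0.2082·cos240.0°, 0.2082·sin240.0°, -0.0208) = (-0.1041, -0.1803, -0.0208)
eliminate P² terms by subtracting sphere 1 from 2 and 3
plane₁₂: -0.6214x+0.3629y+-0.0830z = 0.0007
det = 0.4491;  x = -0.0009+-0.1506z,  y = 0.0003+-0.0290z
quadratic in z: (1.0235)z²+(0.0001)z+(-0.2063)=0, √Δ=0.9190 → z ∈ {-0.4490, 0.4489}; z = -0.4490 (taking z<0)
x = 0.0667, y = 0.0133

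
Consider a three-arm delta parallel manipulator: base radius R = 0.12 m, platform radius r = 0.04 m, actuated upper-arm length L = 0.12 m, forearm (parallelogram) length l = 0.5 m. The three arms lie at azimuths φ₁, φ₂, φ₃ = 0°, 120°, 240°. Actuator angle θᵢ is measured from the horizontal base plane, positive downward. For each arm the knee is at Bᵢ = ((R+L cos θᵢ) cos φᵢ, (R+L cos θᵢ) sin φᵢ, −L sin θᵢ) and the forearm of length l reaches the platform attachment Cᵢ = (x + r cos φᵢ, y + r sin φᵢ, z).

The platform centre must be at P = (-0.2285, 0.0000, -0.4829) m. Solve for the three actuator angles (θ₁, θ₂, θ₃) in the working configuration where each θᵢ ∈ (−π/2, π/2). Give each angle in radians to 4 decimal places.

φ1=0.0° → target in arm frame (-0.2285, 0.0000)
  A cos θ + B sin θ = C:  0.3085·cos θ + -0.4829·sin θ = -0.3865
  γ=atan2(-0.4829,0.3085)=-1.0023;  ψ=arccos(-0.6745)=2.3111;  θ1=γ+ψ≈1.3088
rotate P by −φ2: (0.1142, 0.1979, -0.4829)
  A=-0.0342, B=-0.4829, C=(l²−L²−A²−y'²−z²)/(2L)=-0.1580
  θ2 = atan2(B,A) + arccos(C/0.4841) = 0.2617
rotate P by −φ3: (0.1143, -0.1979, -0.4829)
  A=-0.0343, B=-0.4829, C=(l²−L²−A²−y'²−z²)/(2L)=-0.1580
  γ=atan2(-0.4829,-0.0343)=-1.6416;  ψ=arccos(-0.3264)=1.9033;  θ3=γ+ψ≈0.2617

θ₁ = 1.3088, θ₂ = 0.2617, θ₃ = 0.2617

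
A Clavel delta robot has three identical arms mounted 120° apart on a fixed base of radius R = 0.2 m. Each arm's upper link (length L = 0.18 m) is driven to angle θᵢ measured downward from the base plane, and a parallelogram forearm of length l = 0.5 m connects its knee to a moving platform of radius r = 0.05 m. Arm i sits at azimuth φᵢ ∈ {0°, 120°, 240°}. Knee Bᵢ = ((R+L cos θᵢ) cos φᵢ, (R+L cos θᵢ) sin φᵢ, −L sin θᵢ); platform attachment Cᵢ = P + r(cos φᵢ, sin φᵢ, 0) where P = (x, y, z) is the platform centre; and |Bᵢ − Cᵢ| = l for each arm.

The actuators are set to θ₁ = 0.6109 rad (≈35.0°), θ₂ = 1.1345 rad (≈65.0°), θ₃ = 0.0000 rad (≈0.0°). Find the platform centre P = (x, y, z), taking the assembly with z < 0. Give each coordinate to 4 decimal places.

centre 1 = (0.2974·cos0.0°, 0.2974·sin0.0°, -0.1032) = (0.2974, 0.0000, -0.1032)
arm 2 at φ=120.0°: ρ2 = 0.2261;  centre 2 = (-0.1130, 0.1958, -0.1631)
centre 3 = (0.3300·cos240.0°, 0.3300·sin240.0°, 0.0000) = (-0.1650, -0.2858, 0.0000)
subtract pairs → two planes through P
plane₁₂: -0.8210x+0.3916y+-0.1198z = -0.0214
det = 0.8314;  x = 0.0101+0.0149z,  y = -0.0335+0.3372z
into |P−centre ₁|² = l²: 1.1139z² + 0.1754z + -0.1557 = 0;  Δ = 0.7243;  z = -0.4607 or 0.3033 → z<0 root = -0.4607
x = 0.0033, y = -0.1888

(0.0033, -0.1888, -0.4607)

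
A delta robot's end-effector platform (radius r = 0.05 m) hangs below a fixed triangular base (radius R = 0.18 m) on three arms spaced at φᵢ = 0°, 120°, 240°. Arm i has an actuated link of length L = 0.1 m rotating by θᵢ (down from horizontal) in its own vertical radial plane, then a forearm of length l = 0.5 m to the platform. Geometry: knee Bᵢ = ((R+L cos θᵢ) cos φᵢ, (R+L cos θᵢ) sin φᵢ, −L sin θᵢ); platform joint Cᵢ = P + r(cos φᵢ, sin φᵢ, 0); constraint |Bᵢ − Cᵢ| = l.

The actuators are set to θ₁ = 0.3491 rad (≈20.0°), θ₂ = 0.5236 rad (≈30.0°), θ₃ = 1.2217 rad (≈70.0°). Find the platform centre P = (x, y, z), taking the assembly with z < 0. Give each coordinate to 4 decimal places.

arm 1 at φ=0.0°: ρ1 = 0.2240;  O1 = (0.2240, 0.0000, -0.0342)
O2 = (0.2166·cos120.0°, 0.2166·sin120.0°, -0.0500) = (-0.1083, 0.1876, -0.0500)
O3 = (0.1642·cos240.0°, 0.1642·sin240.0°, -0.0940) = (-0.0821, -0.1422, -0.0940)
|O₂|²−|O₁|² = -0.0019;  |O₃|²−|O₁|² = -0.0155
plane₁₂: -0.6645x+0.3752y+-0.0316z = -0.0019
Cramer: x(z) = 0.0152-0.1286z;  y(z) = 0.0219-0.1435z
into |P−O₁|² = l²: 1.0371z² + 0.1158z + -0.2048 = 0;  Δ = 0.8629;  z = -0.5037 or 0.3920 → z<0 root = -0.5037
x = 0.0800, y = 0.0942

(0.0800, 0.0942, -0.5037)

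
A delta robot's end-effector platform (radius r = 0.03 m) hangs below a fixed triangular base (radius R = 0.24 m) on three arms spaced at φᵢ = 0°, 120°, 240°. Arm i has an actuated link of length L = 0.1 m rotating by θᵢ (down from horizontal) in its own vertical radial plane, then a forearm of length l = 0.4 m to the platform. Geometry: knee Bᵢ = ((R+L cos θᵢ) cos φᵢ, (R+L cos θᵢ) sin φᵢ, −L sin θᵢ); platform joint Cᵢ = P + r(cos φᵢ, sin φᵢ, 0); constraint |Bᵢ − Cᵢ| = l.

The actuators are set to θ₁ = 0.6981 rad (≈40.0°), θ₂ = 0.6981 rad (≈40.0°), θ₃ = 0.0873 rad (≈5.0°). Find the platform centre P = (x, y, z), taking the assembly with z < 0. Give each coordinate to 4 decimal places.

arm 1 at φ=0.0°: ρ1 = 0.2866;  O1 = (0.2866, 0.0000, -0.0643)
arm 2 at φ=120.0°: ρ2 = 0.2866;  O2 = (-0.1433, 0.2482, -0.0643)
arm 3 at φ=240.0°: ρ3 = 0.3096;  O3 = (-0.1548, -0.2681, -0.0087)
subtract pairs → two planes through P
plane₁₂: -0.8598x+0.4964y+0.0000z = 0.0000
det = 0.8994;  x = -0.0053+0.0613z,  y = -0.0092+0.1062z
into |P−O₁|² = l²: 1.0150z² + 0.0908z + -0.0706 = 0;  Δ = 0.2947;  z = -0.3121 or 0.2227 → z<0 root = -0.3121
x = -0.0245, y = -0.0424

(-0.0245, -0.0424, -0.3121)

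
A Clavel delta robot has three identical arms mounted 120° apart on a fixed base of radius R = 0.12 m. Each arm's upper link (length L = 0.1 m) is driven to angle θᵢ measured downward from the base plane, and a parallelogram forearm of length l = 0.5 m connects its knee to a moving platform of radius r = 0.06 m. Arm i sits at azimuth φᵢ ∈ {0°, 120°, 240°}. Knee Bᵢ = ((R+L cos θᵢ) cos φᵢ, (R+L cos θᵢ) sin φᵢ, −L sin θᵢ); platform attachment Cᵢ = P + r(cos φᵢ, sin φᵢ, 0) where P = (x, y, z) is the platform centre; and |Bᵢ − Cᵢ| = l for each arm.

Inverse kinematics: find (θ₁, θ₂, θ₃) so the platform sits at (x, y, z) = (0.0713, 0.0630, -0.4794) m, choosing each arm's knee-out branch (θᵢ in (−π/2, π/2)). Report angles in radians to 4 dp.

θ₁ = -0.0870, θ₂ = 0.0877, θ₃ = 0.4364

φ1=0.0° → target in arm frame (0.0713, 0.0630)
  e−x'=-0.0113;  (l²−L²−(e−x')²−y'²−z²)/2L = 0.0304
  θ1 = atan2(B,A) + arccos(C/0.4795) = -0.0870
arm 2 (φ=120.0°): x'=0.0189, y'=-0.0932
  A=0.0411, B=-0.4794, C=(l²−L²−A²−y'²−z²)/(2L)=-0.0010
  γ=atan2(-0.4794,0.0411)=-1.4853;  ψ=arccos(-0.0022)=1.5730;  θ2=γ+ψ≈0.0877
rotate P by −φ3: (-0.0902, 0.0302, -0.4794)
  A=0.1502, B=-0.4794, C=(l²−L²−A²−y'²−z²)/(2L)=-0.0665
  √(A²+B²)=0.5024;  θ3 = -1.2672+1.7036 ≈ 0.4364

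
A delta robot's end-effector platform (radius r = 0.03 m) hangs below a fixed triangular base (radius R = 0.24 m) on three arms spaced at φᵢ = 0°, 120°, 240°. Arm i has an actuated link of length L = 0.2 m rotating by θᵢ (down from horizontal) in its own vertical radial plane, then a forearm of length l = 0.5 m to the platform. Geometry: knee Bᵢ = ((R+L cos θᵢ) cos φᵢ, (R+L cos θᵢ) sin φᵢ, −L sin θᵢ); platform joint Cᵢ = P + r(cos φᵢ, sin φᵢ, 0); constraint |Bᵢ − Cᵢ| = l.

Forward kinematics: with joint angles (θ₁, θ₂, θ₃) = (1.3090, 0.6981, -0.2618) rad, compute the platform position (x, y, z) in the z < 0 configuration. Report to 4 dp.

(-0.1846, -0.1126, -0.3884)

centre 1 = (0.2618·cos0.0°, 0.2618·sin0.0°, -0.1932) = (0.2618, 0.0000, -0.1932)
φ2=120.0°: virtual centre (-0.1816, 0.3146, -0.1286), radius l
centre 3 = (0.4032·cos240.0°, 0.4032·sin240.0°, 0.0518) = (-0.2016, -0.3492, 0.0518)
|centre ₂|²−|centre ₁|² = 0.0426;  |centre ₃|²−|centre ₁|² = 0.0594
linear system: -0.8867x+0.6291y = 0.0426−0.1293z; -0.9267x+-0.6983y = 0.0594−0.4899z
Cramer: x(z) = -0.0558+0.3314z;  y(z) = -0.0110+0.2617z
quadratic in z: (1.1783)z²+(0.1701)z+(-0.1117)=0, √Δ=0.7452 → z ∈ {-0.3884, 0.2440}; z = -0.3884 (taking z<0)
x = -0.1846, y = -0.1126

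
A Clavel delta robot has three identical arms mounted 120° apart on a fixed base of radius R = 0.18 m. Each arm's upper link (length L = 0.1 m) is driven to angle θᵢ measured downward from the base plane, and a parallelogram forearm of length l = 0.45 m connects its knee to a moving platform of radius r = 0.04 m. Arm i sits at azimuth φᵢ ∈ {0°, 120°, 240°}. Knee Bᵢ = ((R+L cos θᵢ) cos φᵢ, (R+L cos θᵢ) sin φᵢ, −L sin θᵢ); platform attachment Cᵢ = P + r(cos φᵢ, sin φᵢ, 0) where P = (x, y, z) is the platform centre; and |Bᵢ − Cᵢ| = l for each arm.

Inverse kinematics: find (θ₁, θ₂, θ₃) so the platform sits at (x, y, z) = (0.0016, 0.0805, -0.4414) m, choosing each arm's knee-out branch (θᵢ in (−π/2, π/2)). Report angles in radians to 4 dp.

φ1=0.0° → target in arm frame (0.0016, 0.0805)
  A=0.1384, B=-0.4414, C=(l²−L²−A²−y'²−z²)/(2L)=-0.1398
  √(A²+B²)=0.4626;  θ1 = -1.2670+1.8779 ≈ 0.6110
arm 2 (φ=120.0°): x'=0.0689, y'=-0.0416
  A cos θ + B sin θ = C:  0.0711·cos θ + -0.4414·sin θ = -0.0456
  γ=atan2(-0.4414,0.0711)=-1.4111;  ψ=arccos(-0.1020)=1.6730;  θ2=γ+ψ≈0.2619
arm 3 (φ=240.0°): x'=-0.0705, y'=-0.0389
  e−x'=0.2105;  (l²−L²−(e−x')²−y'²−z²)/2L = -0.2408
  θ3 = atan2(B,A) + arccos(C/0.4890) = 0.9599

θ₁ = 0.6110, θ₂ = 0.2619, θ₃ = 0.9599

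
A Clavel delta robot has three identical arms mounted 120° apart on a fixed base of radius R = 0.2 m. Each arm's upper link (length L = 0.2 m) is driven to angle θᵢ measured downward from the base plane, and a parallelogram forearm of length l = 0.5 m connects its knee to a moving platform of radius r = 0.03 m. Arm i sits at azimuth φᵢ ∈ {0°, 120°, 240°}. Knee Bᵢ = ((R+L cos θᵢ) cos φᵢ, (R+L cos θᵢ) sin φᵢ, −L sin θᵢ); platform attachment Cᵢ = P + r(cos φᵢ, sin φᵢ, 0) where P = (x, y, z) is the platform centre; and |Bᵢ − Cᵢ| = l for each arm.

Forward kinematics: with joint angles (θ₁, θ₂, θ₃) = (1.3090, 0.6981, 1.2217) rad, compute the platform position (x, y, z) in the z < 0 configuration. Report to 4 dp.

O1 = (0.2218·cos0.0°, 0.2218·sin0.0°, -0.1932) = (0.2218, 0.0000, -0.1932)
arm 2 at φ=120.0°: e+L cos θ2 = 0.3232;  O2 = (-0.1616, 0.2799, -0.1286)
φ3=240.0°: virtual centre (-0.1192, -0.2065, -0.1879), radius l
|O₂|²−|O₁|² = 0.0345;  |O₃|²−|O₁|² = 0.0057
[-0.7667 0.5598 0.1293]·P = 0.0345;  [-0.6819 -0.4129 0.0105]·P = 0.0057
Cramer: x(z) = -0.0249+0.0848z;  y(z) = 0.0275-0.1147z
sphere 1 gives Az²+Bz+C=0 with A=1.0204, B=0.3382, C=-0.1511;  B²−4AC=0.7309;  roots -0.5847, 0.2532;  negative root z = -0.5847
x = -0.0745, y = 0.0945

(-0.0745, 0.0945, -0.5847)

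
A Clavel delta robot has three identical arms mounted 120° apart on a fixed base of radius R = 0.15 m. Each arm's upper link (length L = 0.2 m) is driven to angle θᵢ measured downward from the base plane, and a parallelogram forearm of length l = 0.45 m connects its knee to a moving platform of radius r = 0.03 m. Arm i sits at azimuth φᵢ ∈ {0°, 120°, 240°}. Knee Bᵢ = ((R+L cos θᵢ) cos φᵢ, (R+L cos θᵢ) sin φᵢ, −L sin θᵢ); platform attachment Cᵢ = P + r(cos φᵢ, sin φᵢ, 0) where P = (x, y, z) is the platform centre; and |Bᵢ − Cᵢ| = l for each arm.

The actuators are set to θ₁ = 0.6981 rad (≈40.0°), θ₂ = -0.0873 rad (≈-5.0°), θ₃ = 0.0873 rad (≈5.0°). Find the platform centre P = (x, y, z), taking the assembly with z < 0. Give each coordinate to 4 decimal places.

(-0.1171, 0.0222, -0.3514)

arm 1 at φ=0.0°: e+L cos θ1 = 0.2732;  centre 1 = (0.2732, 0.0000, -0.1286)
φ2=120.0°: virtual centre (-0.1596, 0.2765, 0.0174), radius l
φ3=240.0°: virtual centre (-0.1596, -0.2765, -0.0174), radius l
|centre ₂|²−|centre ₁|² = 0.0110;  |centre ₃|²−|centre ₁|² = 0.0110
linear system: -0.8657x+0.5529y = 0.0110−0.2920z; -0.8657x+-0.5529y = 0.0110−0.2222z
Cramer: x(z) = -0.0128+0.2970z;  y(z) = 0.0000-0.0631z
quadratic in z: (1.0922)z²+(0.0872)z+(-0.1042)=0, √Δ=0.6803 → z ∈ {-0.3514, 0.2715}; z = -0.3514 (taking z<0)
x = -0.1171, y = 0.0222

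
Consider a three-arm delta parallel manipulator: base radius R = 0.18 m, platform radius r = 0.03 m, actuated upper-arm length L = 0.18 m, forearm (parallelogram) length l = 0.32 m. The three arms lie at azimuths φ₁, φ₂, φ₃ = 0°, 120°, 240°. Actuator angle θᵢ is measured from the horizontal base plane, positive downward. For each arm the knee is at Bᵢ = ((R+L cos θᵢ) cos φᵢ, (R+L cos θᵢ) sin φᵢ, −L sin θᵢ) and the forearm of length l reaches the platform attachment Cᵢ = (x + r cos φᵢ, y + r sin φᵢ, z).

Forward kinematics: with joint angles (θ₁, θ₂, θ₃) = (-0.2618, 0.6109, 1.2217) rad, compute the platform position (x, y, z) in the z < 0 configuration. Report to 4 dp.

(0.0973, 0.0641, -0.1701)

S1 = (0.3239·cos0.0°, 0.3239·sin0.0°, 0.0466) = (0.3239, 0.0000, 0.0466)
arm 2 at φ=120.0°: ρ2 = 0.2974;  S2 = (-0.1487, 0.2576, -0.1032)
S3 = (0.2116·cos240.0°, 0.2116·sin240.0°, -0.1691) = (-0.1058, -0.1832, -0.1691)
subtract pairs → two planes through P
[-0.9452 0.5152 -0.2997]·P = -0.0079;  [-0.8593 -0.3664 -0.4315]·P = -0.0337
Cramer: x(z) = 0.0257-0.4209z;  y(z) = 0.0317-0.1905z
sphere 1 gives Az²+Bz+C=0 with A=1.2134, B=0.1457, C=-0.0103;  B²−4AC=0.0713;  roots -0.1701, 0.0499;  negative root z = -0.1701
x = 0.0973, y = 0.0641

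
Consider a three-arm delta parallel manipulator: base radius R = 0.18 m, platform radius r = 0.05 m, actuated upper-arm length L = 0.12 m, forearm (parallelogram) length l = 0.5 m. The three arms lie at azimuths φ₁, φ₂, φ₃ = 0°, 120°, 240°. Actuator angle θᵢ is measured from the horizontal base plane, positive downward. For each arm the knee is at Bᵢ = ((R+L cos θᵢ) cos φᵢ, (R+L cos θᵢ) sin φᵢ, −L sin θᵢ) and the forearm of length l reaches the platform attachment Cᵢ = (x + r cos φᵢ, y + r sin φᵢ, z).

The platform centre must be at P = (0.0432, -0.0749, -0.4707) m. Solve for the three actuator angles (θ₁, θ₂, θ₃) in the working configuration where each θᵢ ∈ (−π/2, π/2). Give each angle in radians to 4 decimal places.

φ1=0.0° → target in arm frame (0.0432, -0.0749)
  e−x'=0.0868;  (l²−L²−(e−x')²−y'²−z²)/2L = 0.0037
  √(A²+B²)=0.4786;  θ1 = -1.3884+1.5630 ≈ 0.1745
rotate P by −φ2: (-0.0865, 0.0000, -0.4707)
  A cos θ + B sin θ = C:  0.2165·cos θ + -0.4707·sin θ = -0.1367
  √(A²+B²)=0.5181;  θ2 = -1.1398+1.8379 ≈ 0.6981
rotate P by −φ3: (0.0433, 0.0749, -0.4707)
  A cos θ + B sin θ = C:  0.0867·cos θ + -0.4707·sin θ = 0.0038
  γ=atan2(-0.4707,0.0867)=-1.3886;  ψ=arccos(0.0080)=1.5628;  θ3=γ+ψ≈0.1743

θ₁ = 0.1745, θ₂ = 0.6981, θ₃ = 0.1743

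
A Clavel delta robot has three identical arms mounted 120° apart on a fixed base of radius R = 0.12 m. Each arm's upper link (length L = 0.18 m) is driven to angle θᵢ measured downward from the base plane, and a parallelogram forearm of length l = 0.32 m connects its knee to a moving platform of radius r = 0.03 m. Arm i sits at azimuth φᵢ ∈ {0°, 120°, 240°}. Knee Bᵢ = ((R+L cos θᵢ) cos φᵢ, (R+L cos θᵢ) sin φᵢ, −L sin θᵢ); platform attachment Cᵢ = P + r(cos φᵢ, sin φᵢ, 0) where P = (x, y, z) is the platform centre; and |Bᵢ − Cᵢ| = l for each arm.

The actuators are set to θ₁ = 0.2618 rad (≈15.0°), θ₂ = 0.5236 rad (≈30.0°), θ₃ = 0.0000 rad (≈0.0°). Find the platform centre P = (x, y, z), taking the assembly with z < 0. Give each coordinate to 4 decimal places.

(0.0018, -0.0499, -0.2233)

centre 1 = (0.2639·cos0.0°, 0.2639·sin0.0°, -0.0466) = (0.2639, 0.0000, -0.0466)
φ2=120.0°: virtual centre (-0.1229, 0.2129, -0.0900), radius l
arm 3 at φ=240.0°: e+L cos θ3 = 0.2700;  centre 3 = (-0.1350, -0.2338, 0.0000)
subtract pairs → two planes through P
plane₁₂: -0.7736x+0.4259y+-0.0868z = -0.0032
Cramer: x(z) = 0.0015-0.0013z;  y(z) = -0.0049+0.2015z
quadratic in z: (1.0406)z²+(0.0919)z+(-0.0314)=0, √Δ=0.3728 → z ∈ {-0.2233, 0.1350}; z = -0.2233 (taking z<0)
x = 0.0018, y = -0.0499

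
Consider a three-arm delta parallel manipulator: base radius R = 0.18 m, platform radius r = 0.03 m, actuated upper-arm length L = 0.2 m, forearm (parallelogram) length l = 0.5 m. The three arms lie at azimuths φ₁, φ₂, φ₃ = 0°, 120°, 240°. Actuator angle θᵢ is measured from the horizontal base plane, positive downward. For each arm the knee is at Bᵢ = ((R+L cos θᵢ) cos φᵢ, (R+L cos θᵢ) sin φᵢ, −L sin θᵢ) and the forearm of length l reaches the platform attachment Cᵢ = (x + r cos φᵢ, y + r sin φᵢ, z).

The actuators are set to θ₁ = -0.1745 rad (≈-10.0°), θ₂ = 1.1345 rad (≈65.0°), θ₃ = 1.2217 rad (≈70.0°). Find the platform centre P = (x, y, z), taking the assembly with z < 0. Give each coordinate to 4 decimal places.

(0.2573, 0.0192, -0.4568)

arm 1 at φ=0.0°: (R−r)+L cos θ1 = 0.3470;  centre 1 = (0.3470, 0.0000, 0.0347)
arm 2 at φ=120.0°: (R−r)+L cos θ2 = 0.2345;  centre 2 = (-0.1173, 0.2031, -0.1813)
centre 3 = (0.2184·cos240.0°, 0.2184·sin240.0°, -0.1879) = (-0.1092, -0.1891, -0.1879)
subtract pairs → two planes through P
plane₁₂: -0.9284x+0.4062y+-0.4320z = -0.0337
Cramer: x(z) = 0.0394-0.4770z;  y(z) = 0.0070-0.0268z
into |P−centre ₁|² = l²: 1.2282z² + 0.2236z + -0.1541 = 0;  Δ = 0.8073;  z = -0.4568 or 0.2747 → z<0 root = -0.4568
x = 0.2573, y = 0.0192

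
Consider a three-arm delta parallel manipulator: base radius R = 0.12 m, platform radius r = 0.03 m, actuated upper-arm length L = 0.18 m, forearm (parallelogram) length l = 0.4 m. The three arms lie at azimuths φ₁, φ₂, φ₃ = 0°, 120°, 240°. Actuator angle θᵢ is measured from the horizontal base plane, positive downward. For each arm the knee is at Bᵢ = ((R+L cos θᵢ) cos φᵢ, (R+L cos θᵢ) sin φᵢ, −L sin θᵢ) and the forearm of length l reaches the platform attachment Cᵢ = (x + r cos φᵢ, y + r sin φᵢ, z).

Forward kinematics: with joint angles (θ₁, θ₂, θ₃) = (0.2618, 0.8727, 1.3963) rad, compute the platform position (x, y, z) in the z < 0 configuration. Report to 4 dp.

S1 = (0.2639·cos0.0°, 0.2639·sin0.0°, -0.0466) = (0.2639, 0.0000, -0.0466)
S2 = (0.2057·cos120.0°, 0.2057·sin120.0°, -0.1379) = (-0.1028, 0.1781, -0.1379)
arm 3 at φ=240.0°: e+L cos θ3 = 0.1213;  S3 = (-0.0606, -0.1050, -0.1773)
|S₂|²−|S₁|² = -0.0105;  |S₃|²−|S₁|² = -0.0257
plane₁₂: -0.7334x+0.3563y+-0.1826z = -0.0105
Cramer: x(z) = 0.0294-0.3413z;  y(z) = 0.0312-0.1899z
sphere 1 gives Az²+Bz+C=0 with A=1.1525, B=0.2413, C=-0.1019;  B²−4AC=0.5280;  roots -0.4199, 0.2106;  negative root z = -0.4199
x = 0.1727, y = 0.1110

(0.1727, 0.1110, -0.4199)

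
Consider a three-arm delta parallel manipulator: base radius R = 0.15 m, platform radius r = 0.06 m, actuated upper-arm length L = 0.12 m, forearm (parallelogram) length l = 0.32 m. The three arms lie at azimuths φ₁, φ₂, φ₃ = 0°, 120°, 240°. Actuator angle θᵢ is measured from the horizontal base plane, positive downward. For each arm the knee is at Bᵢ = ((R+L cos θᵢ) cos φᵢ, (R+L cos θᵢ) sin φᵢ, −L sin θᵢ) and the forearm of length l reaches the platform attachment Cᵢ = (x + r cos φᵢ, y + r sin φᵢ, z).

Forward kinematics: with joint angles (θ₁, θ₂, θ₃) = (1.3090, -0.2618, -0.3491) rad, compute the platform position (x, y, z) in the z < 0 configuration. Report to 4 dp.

φ1=0.0°: virtual centre (0.1211, 0.0000, -0.1159), radius l
φ2=120.0°: virtual centre (-0.1030, 0.1783, 0.0311), radius l
O3 = (0.2028·cos240.0°, 0.2028·sin240.0°, 0.0410) = (-0.1014, -0.1756, 0.0410)
|O₂|²−|O₁|² = 0.0153;  |O₃|²−|O₁|² = 0.0147
linear system: -0.4480x+0.3566y = 0.0153−0.2939z; -0.4449x+-0.3512y = 0.0147−0.3139z
det = 0.3160;  x = -0.0336+0.6810z,  y = 0.0007+0.0313z
quadratic in z: (1.4647)z²+(0.0213)z+(-0.0651)=0, √Δ=0.6177 → z ∈ {-0.2181, 0.2036}; z = -0.2181 (taking z<0)
x = -0.1821, y = -0.0062

(-0.1821, -0.0062, -0.2181)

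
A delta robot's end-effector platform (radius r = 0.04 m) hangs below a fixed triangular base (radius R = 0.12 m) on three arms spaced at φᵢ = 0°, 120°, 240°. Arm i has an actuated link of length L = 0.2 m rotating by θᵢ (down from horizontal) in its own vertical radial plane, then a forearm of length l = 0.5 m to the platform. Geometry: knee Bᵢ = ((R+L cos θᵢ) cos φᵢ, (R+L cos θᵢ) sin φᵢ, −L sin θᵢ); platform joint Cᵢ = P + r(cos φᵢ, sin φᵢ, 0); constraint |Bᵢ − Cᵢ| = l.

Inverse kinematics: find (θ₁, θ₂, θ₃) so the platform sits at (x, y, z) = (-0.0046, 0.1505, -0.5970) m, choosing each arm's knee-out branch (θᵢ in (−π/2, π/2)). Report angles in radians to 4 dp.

θ₁ = 0.9600, θ₂ = 0.6111, θ₃ = 1.2219

φ1=0.0° → target in arm frame (-0.0046, 0.1505)
  e−x'=0.0846;  (l²−L²−(e−x')²−y'²−z²)/2L = -0.4405
  θ1 = atan2(B,A) + arccos(C/0.6030) = 0.9600
rotate P by −φ2: (0.1326, -0.0713, -0.5970)
  e−x'=-0.0526;  (l²−L²−(e−x')²−y'²−z²)/2L = -0.3856
  √(A²+B²)=0.5993;  θ2 = -1.6587+2.2698 ≈ 0.6111
arm 3 (φ=240.0°): x'=-0.1280, y'=-0.0792
  A=0.2080, B=-0.5970, C=(l²−L²−A²−y'²−z²)/(2L)=-0.4899
  θ3 = atan2(B,A) + arccos(C/0.6322) = 1.2219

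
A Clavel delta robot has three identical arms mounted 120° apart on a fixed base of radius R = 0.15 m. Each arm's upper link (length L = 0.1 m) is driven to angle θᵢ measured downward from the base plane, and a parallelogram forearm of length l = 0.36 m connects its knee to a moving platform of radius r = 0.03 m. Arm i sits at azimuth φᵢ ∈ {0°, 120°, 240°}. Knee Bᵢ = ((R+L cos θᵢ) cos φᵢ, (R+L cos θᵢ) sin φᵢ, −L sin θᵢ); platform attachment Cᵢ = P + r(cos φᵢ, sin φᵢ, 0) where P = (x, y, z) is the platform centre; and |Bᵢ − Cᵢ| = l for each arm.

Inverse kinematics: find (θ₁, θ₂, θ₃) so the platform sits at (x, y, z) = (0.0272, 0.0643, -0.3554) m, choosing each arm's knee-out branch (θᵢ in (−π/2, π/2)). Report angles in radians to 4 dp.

arm 1 (φ=0.0°): x'=0.0272, y'=0.0643
  A=0.0928, B=-0.3554, C=(l²−L²−A²−y'²−z²)/(2L)=-0.0973
  γ=atan2(-0.3554,0.0928)=-1.3154;  ψ=arccos(-0.2648)=1.8388;  θ1=γ+ψ≈0.5234
rotate P by −φ2: (0.0421, -0.0557, -0.3554)
  A=0.0779, B=-0.3554, C=(l²−L²−A²−y'²−z²)/(2L)=-0.0794
  γ=atan2(-0.3554,0.0779)=-1.3550;  ψ=arccos(-0.2183)=1.7908;  θ2=γ+ψ≈0.4359
φ3=240.0° → target in arm frame (-0.0693, -0.0086)
  A=0.1893, B=-0.3554, C=(l²−L²−A²−y'²−z²)/(2L)=-0.2131
  √(A²+B²)=0.4027;  θ3 = -1.0814+2.1284 ≈ 1.0470

θ₁ = 0.5234, θ₂ = 0.4359, θ₃ = 1.0470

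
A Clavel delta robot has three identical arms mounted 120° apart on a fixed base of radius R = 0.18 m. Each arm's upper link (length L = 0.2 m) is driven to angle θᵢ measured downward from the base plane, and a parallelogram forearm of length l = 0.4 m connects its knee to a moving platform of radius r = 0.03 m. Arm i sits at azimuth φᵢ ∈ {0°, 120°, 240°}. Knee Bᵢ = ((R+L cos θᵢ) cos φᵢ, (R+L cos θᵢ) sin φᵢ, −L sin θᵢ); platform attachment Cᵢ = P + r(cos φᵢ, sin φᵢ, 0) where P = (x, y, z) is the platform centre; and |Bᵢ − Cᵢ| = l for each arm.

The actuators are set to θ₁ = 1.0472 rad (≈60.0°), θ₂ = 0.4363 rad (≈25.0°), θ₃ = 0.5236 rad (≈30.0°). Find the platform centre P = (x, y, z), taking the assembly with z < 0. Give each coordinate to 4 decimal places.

φ1=0.0°: virtual centre (0.2500, 0.0000, -0.1732), radius l
S2 = (0.3313·cos120.0°, 0.3313·sin120.0°, -0.0845) = (-0.1656, 0.2869, -0.0845)
arm 3 at φ=240.0°: (R−r)+L cos θ3 = 0.3232;  S3 = (-0.1616, -0.2799, -0.1000)
eliminate P² terms by subtracting sphere 1 from 2 and 3
linear system: -0.8313x+0.5738y = 0.0244−0.1774z; -0.8232x+-0.5598y = 0.0220−0.1464z
Cramer: x(z) = -0.0280+0.1955z;  y(z) = 0.0019-0.0259z
into |P−S₁|² = l²: 1.0389z² + 0.2376z + -0.0527 = 0;  Δ = 0.2755;  z = -0.3670 or 0.1383 → z<0 root = -0.3670
x = -0.0997, y = 0.0114

(-0.0997, 0.0114, -0.3670)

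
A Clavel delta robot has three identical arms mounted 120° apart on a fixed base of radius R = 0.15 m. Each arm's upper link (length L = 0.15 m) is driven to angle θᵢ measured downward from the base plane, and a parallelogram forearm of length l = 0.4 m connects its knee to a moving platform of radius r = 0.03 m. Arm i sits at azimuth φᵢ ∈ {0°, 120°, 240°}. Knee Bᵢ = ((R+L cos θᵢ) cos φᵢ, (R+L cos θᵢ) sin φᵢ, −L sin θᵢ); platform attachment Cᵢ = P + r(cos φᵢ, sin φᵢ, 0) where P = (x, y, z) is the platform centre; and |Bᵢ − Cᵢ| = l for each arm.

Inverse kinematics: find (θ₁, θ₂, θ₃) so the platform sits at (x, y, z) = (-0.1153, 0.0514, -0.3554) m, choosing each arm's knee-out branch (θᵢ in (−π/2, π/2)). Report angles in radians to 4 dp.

arm 1 (φ=0.0°): x'=-0.1153, y'=0.0514
  e−x'=0.2353;  (l²−L²−(e−x')²−y'²−z²)/2L = -0.1561
  γ=atan2(-0.3554,0.2353)=-0.9860;  ψ=arccos(-0.3661)=1.9456;  θ1=γ+ψ≈0.9597
φ2=120.0° → target in arm frame (0.1022, 0.0742)
  A cos θ + B sin θ = C:  0.0178·cos θ + -0.3554·sin θ = 0.0179
  √(A²+B²)=0.3558;  θ2 = -1.5207+1.5204 ≈ -0.0002
φ3=240.0° → target in arm frame (0.0131, -0.1256)
  A=0.1069, B=-0.3554, C=(l²−L²−A²−y'²−z²)/(2L)=-0.0533
  θ3 = atan2(B,A) + arccos(C/0.3711) = 0.4362

θ₁ = 0.9597, θ₂ = -0.0002, θ₃ = 0.4362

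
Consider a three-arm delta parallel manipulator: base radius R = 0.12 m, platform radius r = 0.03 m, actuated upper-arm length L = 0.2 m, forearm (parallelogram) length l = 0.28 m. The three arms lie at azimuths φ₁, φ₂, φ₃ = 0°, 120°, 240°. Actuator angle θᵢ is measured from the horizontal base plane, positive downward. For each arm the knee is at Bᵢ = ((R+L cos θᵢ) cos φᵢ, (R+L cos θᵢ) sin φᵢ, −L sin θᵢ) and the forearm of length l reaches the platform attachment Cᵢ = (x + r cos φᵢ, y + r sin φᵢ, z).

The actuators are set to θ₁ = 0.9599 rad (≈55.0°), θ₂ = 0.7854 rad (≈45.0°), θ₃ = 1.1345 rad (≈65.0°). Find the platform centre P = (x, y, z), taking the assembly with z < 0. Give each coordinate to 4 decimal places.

φ1=0.0°: virtual centre (0.2047, 0.0000, -0.1638), radius l
arm 2 at φ=120.0°: e+L cos θ2 = 0.2314;  centre 2 = (-0.1157, 0.2004, -0.1414)
centre 3 = (0.1745·cos240.0°, 0.1745·sin240.0°, -0.1813) = (-0.0873, -0.1511, -0.1813)
|centre ₂|²−|centre ₁|² = 0.0048;  |centre ₃|²−|centre ₁|² = -0.0054
linear system: -0.6409x+0.4008y = 0.0048−0.0448z; -0.5840x+-0.3023y = -0.0054−-0.0349z
det = 0.4278;  x = 0.0017+-0.0010z,  y = 0.0147+-0.1134z
into |P−centre ₁|² = l²: 1.0129z² + 0.3247z + -0.0101 = 0;  Δ = 0.1465;  z = -0.3492 or 0.0286 → z<0 root = -0.3492
x = 0.0021, y = 0.0543

(0.0021, 0.0543, -0.3492)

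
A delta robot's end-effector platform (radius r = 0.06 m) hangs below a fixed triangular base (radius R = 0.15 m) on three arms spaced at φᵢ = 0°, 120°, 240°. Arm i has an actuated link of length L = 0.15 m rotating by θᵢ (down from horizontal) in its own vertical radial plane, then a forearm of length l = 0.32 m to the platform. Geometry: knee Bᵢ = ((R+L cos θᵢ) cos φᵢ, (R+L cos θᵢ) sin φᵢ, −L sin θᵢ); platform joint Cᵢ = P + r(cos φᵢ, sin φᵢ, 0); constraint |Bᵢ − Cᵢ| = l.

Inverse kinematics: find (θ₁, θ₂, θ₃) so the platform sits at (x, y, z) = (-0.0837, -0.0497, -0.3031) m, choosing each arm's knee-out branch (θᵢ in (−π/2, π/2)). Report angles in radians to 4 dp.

θ₁ = 0.9601, θ₂ = 0.6110, θ₃ = 0.1744

rotate P by −φ1: (-0.0837, -0.0497, -0.3031)
  A cos θ + B sin θ = C:  0.1737·cos θ + -0.3031·sin θ = -0.1487
  √(A²+B²)=0.3493;  θ1 = -1.0504+2.0105 ≈ 0.9601
φ2=120.0° → target in arm frame (-0.0012, 0.0973)
  A cos θ + B sin θ = C:  0.0912·cos θ + -0.3031·sin θ = -0.0992
  √(A²+B²)=0.3165;  θ2 = -1.2785+1.8896 ≈ 0.6110
arm 3 (φ=240.0°): x'=0.0849, y'=-0.0476
  A cos θ + B sin θ = C:  0.0051·cos θ + -0.3031·sin θ = -0.0475
  γ=atan2(-0.3031,0.0051)=-1.5539;  ψ=arccos(-0.1569)=1.7283;  θ3=γ+ψ≈0.1744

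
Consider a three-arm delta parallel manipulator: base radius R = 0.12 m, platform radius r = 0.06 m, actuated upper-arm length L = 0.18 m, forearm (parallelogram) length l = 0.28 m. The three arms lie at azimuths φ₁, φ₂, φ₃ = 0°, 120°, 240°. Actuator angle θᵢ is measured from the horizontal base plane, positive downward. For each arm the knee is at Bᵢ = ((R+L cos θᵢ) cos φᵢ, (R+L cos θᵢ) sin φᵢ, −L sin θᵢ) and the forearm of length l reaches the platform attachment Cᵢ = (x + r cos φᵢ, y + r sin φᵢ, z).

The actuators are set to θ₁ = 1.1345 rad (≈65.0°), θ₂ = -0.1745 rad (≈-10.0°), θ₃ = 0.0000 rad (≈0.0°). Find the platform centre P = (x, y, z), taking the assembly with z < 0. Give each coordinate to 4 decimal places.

(-0.1435, 0.0130, -0.1705)

S1 = (0.1361·cos0.0°, 0.1361·sin0.0°, -0.1631) = (0.1361, 0.0000, -0.1631)
φ2=120.0°: virtual centre (-0.1186, 0.2055, 0.0313), radius l
S3 = (0.2400·cos240.0°, 0.2400·sin240.0°, 0.0000) = (-0.1200, -0.2078, 0.0000)
subtract pairs → two planes through P
linear system: -0.5094x+0.4110y = 0.0121−0.3888z; -0.5121x+-0.4157y = 0.0125−0.3263z
Cramer: x(z) = -0.0241+0.7003z;  y(z) = -0.0003-0.0779z
into |P−S₁|² = l²: 1.4966z² + 0.1020z + -0.0261 = 0;  Δ = 0.1668;  z = -0.1705 or 0.1024 → z<0 root = -0.1705
x = -0.1435, y = 0.0130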